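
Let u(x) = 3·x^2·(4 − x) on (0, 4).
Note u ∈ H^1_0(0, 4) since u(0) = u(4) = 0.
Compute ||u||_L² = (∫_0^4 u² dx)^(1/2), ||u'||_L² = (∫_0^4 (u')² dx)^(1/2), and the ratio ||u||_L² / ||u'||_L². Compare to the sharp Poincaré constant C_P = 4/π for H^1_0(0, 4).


||u||_L² / ||u'||_L² = 2*sqrt(14)/7 < C_P = 4/π.

u(x) = 3·x^2·(4 − x), so u'(x) = 3*x*(8 - 3*x).
u(x) = 3·x^2·(4 − x) vanishes at x = 0 and x = 4, so u ∈ H^1_0(0, 4). Differentiate via the product rule and integrate the resulting polynomials term by term.
  ∫_0^4 u² dx = ∫_0^4 (9*x^6 - 72*x^5 + 144*x^4) dx. Term by term:
    ∫_0^4 9*x^6 dx = 147456/7;  ∫_0^4 -72*x^5 dx = -49152;  ∫_0^4 144*x^4 dx = 147456/5.
  Sum: 147456/7 − 49152 + 147456/5 = 49152/35.
  ∫_0^4 (u')² dx = ∫_0^4 (81*x^4 - 432*x^3 + 576*x^2) dx. Term by term:
    ∫_0^4 81*x^4 dx = 82944/5;  ∫_0^4 -432*x^3 dx = -27648;  ∫_0^4 576*x^2 dx = 12288.
  Sum: 82944/5 − 27648 + 12288 = 6144/5.
∫_0^4 u² dx = 49152/35, so ||u||_L² = 128*sqrt(105)/35.
∫_0^4 (u')² dx = 6144/5, so ||u'||_L² = 32*sqrt(30)/5.
Ratio ||u||_L² / ||u'||_L² = 2*sqrt(14)/7.
Sharp Poincaré constant on H^1_0(0, 4) is C_P = L/π = 4/π, achieved by sin(π/4·x).
A polynomial bump cannot attain the sharp Poincaré constant (only the first sine eigenfunction does), so the ratio is strictly less than C_P, consistent with ||u||_L² ≤ C_P ||u'||_L².


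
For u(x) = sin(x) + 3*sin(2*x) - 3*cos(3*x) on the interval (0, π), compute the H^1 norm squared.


||u||_{H^1(0,π)}^2 = 144 + 137*π/2

u'(x) = 9*sin(3*x) + cos(x) + 6*cos(2*x).
Expand u² and (u')² and integrate term by term on (0, π), using: for integers n ≥ 1, ∫_0^π sin²(nx) dx = ∫_0^π cos²(nx) dx = π/2; for n ≠ n', ∫_0^π sin(nx)sin(n'x) dx = ∫_0^π cos(nx)cos(n'x) dx = 0; and by product-to-sum, ∫_0^π sin(nx)cos(n'x) dx = ½∫_0^π [sin((n+n')x) + sin((n−n')x)] dx, which is 0 when n+n' is even and 2n/(n²−n'²) when n+n' is odd (it need not vanish on (0, π)).
  u² squared terms: (-3)²·∫cos(3x)² dx = 9·π/2 = 9*π/2;  (3)²·∫sin(2x)² dx = 9·π/2 = 9*π/2;  (1)²·∫sin(x)² dx = 1·π/2 = π/2.
  u² cross terms: 2·(-3)·(3)·∫cos(3x)·sin(2x) dx = -18·(-4/5) = 72/5;  2·(-3)·(1)·∫cos(3x)·sin(x) dx = -6·(0) = 0;  2·(3)·(1)·∫sin(2x)·sin(x) dx = 6·(0) = 0.
  So ∫_0^π u² dx = 9*π/2 + 9*π/2 + π/2 + 72/5 + 0 + 0 = 72/5 + 19*π/2.
  (u')² squared terms: (6)²·∫cos(2x)² dx = 36·π/2 = 18*π;  (9)²·∫sin(3x)² dx = 81·π/2 = 81*π/2;  (1)²·∫cos(x)² dx = 1·π/2 = π/2.
  (u')² cross terms: 2·(6)·(9)·∫cos(2x)·sin(3x) dx = 108·(6/5) = 648/5;  2·(6)·(1)·∫cos(2x)·cos(x) dx = 12·(0) = 0;  2·(9)·(1)·∫sin(3x)·cos(x) dx = 18·(0) = 0.
  So ∫_0^π (u')² dx = 18*π + 81*π/2 + π/2 + 648/5 + 0 + 0 = 648/5 + 59*π.
||u||_{H^1}^2 = (72/5 + 19*π/2) + (648/5 + 59*π) = 144 + 137*π/2.


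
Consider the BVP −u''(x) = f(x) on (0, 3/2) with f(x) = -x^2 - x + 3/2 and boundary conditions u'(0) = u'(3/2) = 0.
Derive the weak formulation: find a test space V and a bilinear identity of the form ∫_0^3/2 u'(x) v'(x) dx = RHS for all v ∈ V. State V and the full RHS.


V = H^1(0, 3/2) (no boundary constraint on v; u is determined up to an additive constant); weak form: ∫_0^3/2 u'v' dx = ∫_0^3/2 (-x^2 - x + 3/2) v dx for all v ∈ V.

Multiply both sides by a test function v and integrate from 0 to 3/2:
  ∫_0^3/2 −u''(x) v(x) dx = ∫_0^3/2 f(x) v(x) dx.
Integrate the LHS by parts once:
  ∫_0^3/2 −u'' v dx = −[u'(x) v(x)]_0^3/2 + ∫_0^3/2 u'(x) v'(x) dx.
Thus ∫_0^3/2 u'(x) v'(x) dx = ∫_0^3/2 f(x) v(x) dx + [u'(x) v(x)]_0^3/2.
Choose V so that boundary terms are either known or forced to vanish.
u has homogeneous Neumann: u'(0) = u'(3/2) = 0. So [u' v]_0^3/2 = 0·v(3/2) − 0·v(0) = 0 for any v; take V = H^1(0, 3/2).
Weak formulation: find u (satisfying any essential BC) such that ∫_0^3/2 u'(x) v'(x) dx = ∫_0^3/2 f v dx for all v ∈ V (homogeneous Neumann, so boundary terms vanish).
Substituting f(x) = -x^2 - x + 3/2, the right-hand side is ∫_0^3/2 (-x^2 - x + 3/2) v dx.
Compatibility check (pure Neumann): taking v ≡ 1 ∈ V gives 0 = ∫_0^3/2 f dx + (0) − (0), i.e. ∫_0^3/2 f dx must equal u'(0) − u'(3/2) = 0. Indeed ∫_0^3/2 (-x^2 - x + 3/2) dx = 0, so the data are compatible. The solution is then unique only up to an additive constant (fix it e.g. by requiring ∫_0^3/2 u dx = 0).


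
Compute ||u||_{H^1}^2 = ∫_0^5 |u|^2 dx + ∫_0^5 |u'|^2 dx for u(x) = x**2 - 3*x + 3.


||u||_{H^1}^2 = 1165/6

The H^1 norm (squared) on an interval (0, L) is
  ||u||_{H^1}^2 = ∫_0^L u(x)^2 dx + ∫_0^L u'(x)^2 dx.
Compute u'(x) = 2*x - 3.
Then u(x)^2 = x**4 - 6*x**3 + 15*x**2 - 18*x + 9 and u'(x)^2 = 4*x**2 - 12*x + 9.
Integrate each monomial from 0 to 5 using ∫_0^5 c·x^n dx = c·5^(n+1)/(n+1):
  ∫_0^5 u(x)^2 dx = ∫_0^5 (x^4 - 6*x^3 + 15*x^2 - 18*x + 9) dx. Term by term:
    ∫_0^5 x^4 dx = 625;  ∫_0^5 -6*x^3 dx = -1875/2;  ∫_0^5 15*x^2 dx = 625;
    ∫_0^5 -18*x dx = -225;  ∫_0^5 9 dx = 45.
  Sum: 625 − 1875/2 + 625 − 225 + 45 = 265/2.
  ∫_0^5 u'(x)^2 dx = ∫_0^5 (4*x^2 - 12*x + 9) dx. Term by term:
    ∫_0^5 4*x^2 dx = 500/3;  ∫_0^5 -12*x dx = -150;  ∫_0^5 9 dx = 45.
  Sum: 500/3 − 150 + 45 = 185/3.
Adding: ||u||_{H^1}^2 = 265/2 + 185/3 = 1165/6.


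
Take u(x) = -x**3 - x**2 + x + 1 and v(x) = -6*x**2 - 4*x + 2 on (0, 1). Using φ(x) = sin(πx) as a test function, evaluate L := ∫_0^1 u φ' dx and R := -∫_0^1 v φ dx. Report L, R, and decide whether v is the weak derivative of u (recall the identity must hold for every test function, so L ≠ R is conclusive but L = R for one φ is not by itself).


LHS = -12/π^3 + 3/π, RHS = -24/π^3 + 6/π. No, v is not the weak derivative of u.

u(x) = -x**3 - x**2 + x + 1, classical derivative u'(x) = -3*x**2 - 2*x + 1.
φ(x) = sin(πx), so φ'(x) = π*cos(π*x).
Note φ(0) = φ(1) = 0, so the boundary term u·φ vanishes.
LHS = ∫_0^1 u(x) φ'(x) dx = ∫_0^1 (-π*x^3*cos(π*x) - π*x^2*cos(π*x) + π*x*cos(π*x) + π*cos(π*x)) dx. Term by term:
  ∫_0^1 π*cos(π*x) dx = 0;  ∫_0^1 π*x*cos(π*x) dx = -2/π;  ∫_0^1 -π*x^2*cos(π*x) dx = 2/π;
  ∫_0^1 -π*x^3*cos(π*x) dx = -12/π^3 + 3/π.
Sum: 0 − 2/π + 2/π + -12/π^3 + 3/π = -12/π^3 + 3/π.
So LHS = -12/π^3 + 3/π.
∫_0^1 v(x) φ(x) dx = ∫_0^1 (-6*x^2*sin(π*x) - 4*x*sin(π*x) + 2*sin(π*x)) dx. Term by term:
  ∫_0^1 2*sin(π*x) dx = 4/π;  ∫_0^1 -6*x^2*sin(π*x) dx = -6/π + 24/π^3;  ∫_0^1 -4*x*sin(π*x) dx = -4/π.
Sum: 4/π + -6/π + 24/π^3 − 4/π = -6/π + 24/π^3.
So RHS = -∫_0^1 v(x) φ(x) dx = -24/π^3 + 6/π.
LHS − RHS = -3/π + 12/π^3 ≠ 0, so the identity fails.
(For a valid weak derivative the identity must hold for EVERY test function, in particular this one. The failure shows v is NOT the weak derivative of u.)
Correct weak derivative would be u'(x) = -3*x**2 - 2*x + 1.


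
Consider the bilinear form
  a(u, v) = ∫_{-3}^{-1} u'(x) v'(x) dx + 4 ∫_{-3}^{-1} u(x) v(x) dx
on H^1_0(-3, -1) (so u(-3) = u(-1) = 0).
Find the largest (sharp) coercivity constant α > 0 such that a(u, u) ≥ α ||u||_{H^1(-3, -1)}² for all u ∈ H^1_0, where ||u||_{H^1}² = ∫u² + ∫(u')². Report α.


α = 1

Coercivity of a(·,·) on H^1_0(-3, -1) means a(u, u) ≥ α ||u||_{H^1}² for every u ∈ H^1_0.
The interval has length L = 2, and Poincaré/coercivity depend only on L. Here a(u, u) = ∫(u')² + (4)·∫u².
Here c = 4 ≥ 1, so a(u,u) = ∫(u')² + c∫u² ≥ ∫(u')² + ∫u² = ||u||_{H^1}², i.e. α = 1 works. No larger α is possible: a(u,u) ≥ α||u||_{H^1}² means (1−α)∫(u')² ≥ (α−c)∫u², and for the modes u_n = sin(nπ(x−x₀)/L) (x₀ the left endpoint) one has ∫u_n²/∫(u_n')² = (L/(nπ))² → 0, so a(u_n,u_n)/||u_n||_{H^1}² → 1. Hence the optimal constant is α = 1.
Therefore α = 1.


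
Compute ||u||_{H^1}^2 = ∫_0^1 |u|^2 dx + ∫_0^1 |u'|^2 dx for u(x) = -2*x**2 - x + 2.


||u||_{H^1}^2 = 59/5

The H^1 norm (squared) on an interval (0, L) is
  ||u||_{H^1}^2 = ∫_0^L u(x)^2 dx + ∫_0^L u'(x)^2 dx.
Compute u'(x) = -4*x - 1.
Then u(x)^2 = 4*x**4 + 4*x**3 - 7*x**2 - 4*x + 4 and u'(x)^2 = 16*x**2 + 8*x + 1.
Integrate each monomial from 0 to 1 using ∫_0^1 c·x^n dx = c·1^(n+1)/(n+1):
  ∫_0^1 u(x)^2 dx = ∫_0^1 (4*x^4 + 4*x^3 - 7*x^2 - 4*x + 4) dx. Term by term:
    ∫_0^1 4*x^4 dx = 4/5;  ∫_0^1 4*x^3 dx = 1;  ∫_0^1 -7*x^2 dx = -7/3;
    ∫_0^1 -4*x dx = -2;  ∫_0^1 4 dx = 4.
  Sum: 4/5 + 1 − 7/3 − 2 + 4 = 22/15.
  ∫_0^1 u'(x)^2 dx = ∫_0^1 (16*x^2 + 8*x + 1) dx. Term by term:
    ∫_0^1 16*x^2 dx = 16/3;  ∫_0^1 8*x dx = 4;  ∫_0^1 1 dx = 1.
  Sum: 16/3 + 4 + 1 = 31/3.
Adding: ||u||_{H^1}^2 = 22/15 + 31/3 = 59/5.


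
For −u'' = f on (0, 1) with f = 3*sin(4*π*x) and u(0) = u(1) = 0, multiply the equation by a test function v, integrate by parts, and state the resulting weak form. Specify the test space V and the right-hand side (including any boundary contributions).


V = H^1_0(0, 1) (so v(0) = v(1) = 0); weak form: ∫_0^1 u'v' dx = ∫_0^1 (3*sin(4*π*x)) v dx for all v ∈ V.

Multiply both sides by a test function v and integrate from 0 to 1:
  ∫_0^1 −u''(x) v(x) dx = ∫_0^1 f(x) v(x) dx.
Integrate the LHS by parts once:
  ∫_0^1 −u'' v dx = −[u'(x) v(x)]_0^1 + ∫_0^1 u'(x) v'(x) dx.
Thus ∫_0^1 u'(x) v'(x) dx = ∫_0^1 f(x) v(x) dx + [u'(x) v(x)]_0^1.
Choose V so that boundary terms are either known or forced to vanish.
u is Dirichlet: u(0) = u(1) = 0. Let V = H^1_0(0, 1); then v(0) = v(1) = 0, and [u' v]_0^1 = 0.
Weak formulation: find u (satisfying any essential BC) such that ∫_0^1 u'(x) v'(x) dx = ∫_0^1 f v dx for all v ∈ V.
Substituting f(x) = 3*sin(4*π*x), the right-hand side is ∫_0^1 (3*sin(4*π*x)) v dx.


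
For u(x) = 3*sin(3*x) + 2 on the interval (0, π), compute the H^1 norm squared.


||u||_{H^1(0,π)}^2 = 8 + 49*π

u'(x) = 9*cos(3*x).
Expand u² and (u')² and integrate term by term on (0, π), using: for integers n ≥ 1, ∫_0^π sin²(nx) dx = ∫_0^π cos²(nx) dx = π/2; for n ≠ n', ∫_0^π sin(nx)sin(n'x) dx = ∫_0^π cos(nx)cos(n'x) dx = 0; and by product-to-sum, ∫_0^π sin(nx)cos(n'x) dx = ½∫_0^π [sin((n+n')x) + sin((n−n')x)] dx, which is 0 when n+n' is even and 2n/(n²−n'²) when n+n' is odd (it need not vanish on (0, π)). For the constant mode: ∫_0^π 1 dx = π, ∫_0^π cos(nx) dx = 0, ∫_0^π sin(nx) dx = (1−(−1)^n)/n.
  u² squared terms: (2)²·∫1 dx = 4·π = 4*π;  (3)²·∫sin(3x)² dx = 9·π/2 = 9*π/2.
  u² cross terms: 2·(2)·(3)·∫1·sin(3x) dx = 12·(2/3) = 8.
  So ∫_0^π u² dx = 4*π + 9*π/2 + 8 = 8 + 17*π/2.
  (u')² squared terms: (9)²·∫cos(3x)² dx = 81·π/2 = 81*π/2.
  So ∫_0^π (u')² dx = 81*π/2.
||u||_{H^1}^2 = (8 + 17*π/2) + (81*π/2) = 8 + 49*π.


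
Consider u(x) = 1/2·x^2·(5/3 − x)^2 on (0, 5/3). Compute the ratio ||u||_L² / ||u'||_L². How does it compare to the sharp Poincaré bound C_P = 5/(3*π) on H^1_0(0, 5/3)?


||u||_L² / ||u'||_L² = 5*sqrt(3)/18 < C_P = 5/(3*π).

u(x) = 1/2·x^2·(5/3 − x)^2, so u'(x) = x*(3*x - 5)*(6*x - 5)/9.
u(x) = 1/2·x^2·(5/3 − x)^2 vanishes at x = 0 and x = 5/3, so u ∈ H^1_0(0, 5/3). Differentiate via the product rule and integrate the resulting polynomials term by term.
  ∫_0^5/3 u² dx = ∫_0^5/3 (x^8/4 - 5*x^7/3 + 25*x^6/6 - 125*x^5/27 + 625*x^4/324) dx. Term by term:
    ∫_0^5/3 x^8/4 dx = 1953125/708588;  ∫_0^5/3 -5*x^7/3 dx = -1953125/157464;  ∫_0^5/3 25*x^6/6 dx = 1953125/91854;
    ∫_0^5/3 -125*x^5/27 dx = -1953125/118098;  ∫_0^5/3 625*x^4/324 dx = 390625/78732.
  Sum: 1953125/708588 − 1953125/157464 + 1953125/91854 − 1953125/118098 + 390625/78732 = 390625/9920232.
  ∫_0^5/3 (u')² dx = ∫_0^5/3 (4*x^6 - 20*x^5 + 325*x^4/9 - 250*x^3/9 + 625*x^2/81) dx. Term by term:
    ∫_0^5/3 4*x^6 dx = 312500/15309;  ∫_0^5/3 -20*x^5 dx = -156250/2187;  ∫_0^5/3 325*x^4/9 dx = 203125/2187;
    ∫_0^5/3 -250*x^3/9 dx = -78125/1458;  ∫_0^5/3 625*x^2/81 dx = 78125/6561.
  Sum: 312500/15309 − 156250/2187 + 203125/2187 − 78125/1458 + 78125/6561 = 15625/91854.
∫_0^5/3 u² dx = 390625/9920232, so ||u||_L² = 625*sqrt(42)/20412.
∫_0^5/3 (u')² dx = 15625/91854, so ||u'||_L² = 125*sqrt(14)/1134.
Ratio ||u||_L² / ||u'||_L² = 5*sqrt(3)/18.
Sharp Poincaré constant on H^1_0(0, 5/3) is C_P = L/π = 5/(3*π), achieved by sin(3*π/5·x).
A polynomial bump cannot attain the sharp Poincaré constant (only the first sine eigenfunction does), so the ratio is strictly less than C_P, consistent with ||u||_L² ≤ C_P ||u'||_L².


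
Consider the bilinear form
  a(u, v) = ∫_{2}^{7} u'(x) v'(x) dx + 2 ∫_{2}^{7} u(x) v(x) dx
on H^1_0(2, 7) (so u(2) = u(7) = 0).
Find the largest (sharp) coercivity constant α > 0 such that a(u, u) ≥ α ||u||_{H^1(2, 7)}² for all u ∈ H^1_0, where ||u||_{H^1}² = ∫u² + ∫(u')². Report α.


α = 1

Coercivity of a(·,·) on H^1_0(2, 7) means a(u, u) ≥ α ||u||_{H^1}² for every u ∈ H^1_0.
The interval has length L = 5, and Poincaré/coercivity depend only on L. Here a(u, u) = ∫(u')² + (2)·∫u².
Here c = 2 ≥ 1, so a(u,u) = ∫(u')² + c∫u² ≥ ∫(u')² + ∫u² = ||u||_{H^1}², i.e. α = 1 works. No larger α is possible: a(u,u) ≥ α||u||_{H^1}² means (1−α)∫(u')² ≥ (α−c)∫u², and for the modes u_n = sin(nπ(x−x₀)/L) (x₀ the left endpoint) one has ∫u_n²/∫(u_n')² = (L/(nπ))² → 0, so a(u_n,u_n)/||u_n||_{H^1}² → 1. Hence the optimal constant is α = 1.
Therefore α = 1.


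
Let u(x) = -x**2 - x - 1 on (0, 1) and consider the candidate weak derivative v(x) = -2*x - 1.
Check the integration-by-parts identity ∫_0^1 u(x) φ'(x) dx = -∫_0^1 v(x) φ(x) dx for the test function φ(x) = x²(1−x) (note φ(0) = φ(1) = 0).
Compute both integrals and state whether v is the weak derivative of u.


LHS = 11/60, RHS = 11/60. Yes, v = u' weakly.

u(x) = -x**2 - x - 1, classical derivative u'(x) = -2*x - 1.
φ(x) = x²(1−x), so φ'(x) = x*(2 - 3*x).
Note φ(0) = φ(1) = 0, so the boundary term u·φ vanishes.
LHS = ∫_0^1 u(x) φ'(x) dx = ∫_0^1 (3*x^4 + x^3 + x^2 - 2*x) dx. Term by term:
  ∫_0^1 3*x^4 dx = 3/5;  ∫_0^1 x^3 dx = 1/4;  ∫_0^1 x^2 dx = 1/3;
  ∫_0^1 -2*x dx = -1.
Sum: 3/5 + 1/4 + 1/3 − 1 = 11/60.
So LHS = 11/60.
∫_0^1 v(x) φ(x) dx = ∫_0^1 (2*x^4 - x^3 - x^2) dx. Term by term:
  ∫_0^1 2*x^4 dx = 2/5;  ∫_0^1 -x^3 dx = -1/4;  ∫_0^1 -x^2 dx = -1/3.
Sum: 2/5 − 1/4 − 1/3 = -11/60.
So RHS = -∫_0^1 v(x) φ(x) dx = 11/60.
LHS = RHS, so the identity holds for this test φ.
Moreover u is smooth here and v(x) = u'(x) = -2*x - 1 pointwise, so the identity holds for every test function. Hence v is the weak derivative of u.


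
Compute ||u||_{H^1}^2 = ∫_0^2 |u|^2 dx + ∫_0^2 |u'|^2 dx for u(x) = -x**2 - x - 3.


||u||_{H^1}^2 = 1256/15

The H^1 norm (squared) on an interval (0, L) is
  ||u||_{H^1}^2 = ∫_0^L u(x)^2 dx + ∫_0^L u'(x)^2 dx.
Compute u'(x) = -2*x - 1.
Then u(x)^2 = x**4 + 2*x**3 + 7*x**2 + 6*x + 9 and u'(x)^2 = 4*x**2 + 4*x + 1.
Integrate each monomial from 0 to 2 using ∫_0^2 c·x^n dx = c·2^(n+1)/(n+1):
  ∫_0^2 u(x)^2 dx = ∫_0^2 (x^4 + 2*x^3 + 7*x^2 + 6*x + 9) dx. Term by term:
    ∫_0^2 x^4 dx = 32/5;  ∫_0^2 2*x^3 dx = 8;  ∫_0^2 7*x^2 dx = 56/3;
    ∫_0^2 6*x dx = 12;  ∫_0^2 9 dx = 18.
  Sum: 32/5 + 8 + 56/3 + 12 + 18 = 946/15.
  ∫_0^2 u'(x)^2 dx = ∫_0^2 (4*x^2 + 4*x + 1) dx. Term by term:
    ∫_0^2 4*x^2 dx = 32/3;  ∫_0^2 4*x dx = 8;  ∫_0^2 1 dx = 2.
  Sum: 32/3 + 8 + 2 = 62/3.
Adding: ||u||_{H^1}^2 = 946/15 + 62/3 = 1256/15.


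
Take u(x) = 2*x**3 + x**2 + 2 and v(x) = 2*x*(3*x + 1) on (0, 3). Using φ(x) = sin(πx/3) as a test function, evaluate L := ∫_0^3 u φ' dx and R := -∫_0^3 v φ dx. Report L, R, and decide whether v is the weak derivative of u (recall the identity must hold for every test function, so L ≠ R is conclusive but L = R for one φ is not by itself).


LHS = -180/π + 648/π^3, RHS = -180/π + 648/π^3. Yes, v = u' weakly.

u(x) = 2*x**3 + x**2 + 2, classical derivative u'(x) = 6*x**2 + 2*x.
φ(x) = sin(πx/3), so φ'(x) = π*cos(π*x/3)/3.
Note φ(0) = φ(3) = 0, so the boundary term u·φ vanishes.
LHS = ∫_0^3 u(x) φ'(x) dx = ∫_0^3 (2*π*x^3*cos(π*x/3)/3 + π*x^2*cos(π*x/3)/3 + 2*π*cos(π*x/3)/3) dx. Term by term:
  ∫_0^3 2*π*cos(π*x/3)/3 dx = 0;  ∫_0^3 π*x^2*cos(π*x/3)/3 dx = -18/π;  ∫_0^3 2*π*x^3*cos(π*x/3)/3 dx = -162/π + 648/π^3.
Sum: 0 − 18/π + -162/π + 648/π^3 = -180/π + 648/π^3.
So LHS = -180/π + 648/π^3.
∫_0^3 v(x) φ(x) dx = ∫_0^3 (6*x^2*sin(π*x/3) + 2*x*sin(π*x/3)) dx. Term by term:
  ∫_0^3 2*x*sin(π*x/3) dx = 18/π;  ∫_0^3 6*x^2*sin(π*x/3) dx = -648/π^3 + 162/π.
Sum: 18/π + -648/π^3 + 162/π = -648/π^3 + 180/π.
So RHS = -∫_0^3 v(x) φ(x) dx = -180/π + 648/π^3.
LHS = RHS, so the identity holds for this test φ.
Moreover u is smooth here and v(x) = u'(x) = 6*x**2 + 2*x pointwise, so the identity holds for every test function. Hence v is the weak derivative of u.


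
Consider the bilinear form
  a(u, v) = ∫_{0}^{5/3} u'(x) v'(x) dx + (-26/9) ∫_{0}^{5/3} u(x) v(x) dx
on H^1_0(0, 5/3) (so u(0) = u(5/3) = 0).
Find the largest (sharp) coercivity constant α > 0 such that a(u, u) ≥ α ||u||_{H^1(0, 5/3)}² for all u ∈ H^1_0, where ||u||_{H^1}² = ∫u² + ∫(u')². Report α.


α = (-650 + 81*π^2)/(9*(25 + 9*π^2))

Coercivity of a(·,·) on H^1_0(0, 5/3) means a(u, u) ≥ α ||u||_{H^1}² for every u ∈ H^1_0.
The interval has length L = 5/3, and Poincaré/coercivity depend only on L. Here a(u, u) = ∫(u')² + (-26/9)·∫u².
Here c = -26/9 < 0 with |c| < (π/L)² = 9*π^2/25, so coercivity still holds. The condition a(u,u) ≥ α||u||_{H^1}² reads (1−α)∫(u')² ≥ (α−c)∫u². Any admissible α is ≤ 1 (rapidly oscillating u have ∫u²/∫(u')² → 0), and α = 1 would force 0 ≥ (1−c)∫u², impossible since c < 1; so 1−α > 0. By the sharp Poincaré inequality on H^1_0 of an interval of length L, ∫(u')² ≥ (π/L)²∫u² with equality for the first sine mode sin(π(x−x₀)/L) (x₀ the left endpoint), so the inequality holds for all u iff (1−α)(π/L)² ≥ α − c, i.e. α ≤ ((π/L)² + c)/((π/L)² + 1) = (1 + c(L/π)²)/(1 + (L/π)²). (Direct route, valid since c ≤ 0: Poincaré gives c∫u² ≥ c(L/π)²∫(u')², so a(u,u) ≥ (1 + c(L/π)²)∫(u')², while ||u||_{H^1}² ≤ (1 + (L/π)²)∫(u')²; dividing yields the same α.) With (π/L)² = 9*π^2/25 and c = -26/9, the largest admissible constant is α = ((π/L)² + c)/((π/L)² + 1).
Simplifying, α = (-650 + 81*π^2)/(9*(25 + 9*π^2)).


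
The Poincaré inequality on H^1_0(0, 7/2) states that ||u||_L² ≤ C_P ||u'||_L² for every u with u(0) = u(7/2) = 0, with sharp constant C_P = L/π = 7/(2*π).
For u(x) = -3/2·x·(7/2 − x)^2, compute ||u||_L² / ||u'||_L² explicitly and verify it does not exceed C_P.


||u||_L² / ||u'||_L² = sqrt(14)/4 < C_P = 7/(2*π).

u(x) = -3/2·x·(7/2 − x)^2, so u'(x) = -9*x^2/2 + 21*x - 147/8.
u(x) = -3/2·x·(7/2 − x)^2 vanishes at x = 0 and x = 7/2, so u ∈ H^1_0(0, 7/2). Differentiate via the product rule and integrate the resulting polynomials term by term.
  ∫_0^7/2 u² dx = ∫_0^7/2 (9*x^6/4 - 63*x^5/2 + 1323*x^4/8 - 3087*x^3/8 + 21609*x^2/64) dx. Term by term:
    ∫_0^7/2 9*x^6/4 dx = 1058841/512;  ∫_0^7/2 -63*x^5/2 dx = -2470629/256;  ∫_0^7/2 1323*x^4/8 dx = 22235661/1280;
    ∫_0^7/2 -3087*x^3/8 dx = -7411887/512;  ∫_0^7/2 21609*x^2/64 dx = 2470629/512.
  Sum: 1058841/512 − 2470629/256 + 22235661/1280 − 7411887/512 + 2470629/512 = 352947/2560.
  ∫_0^7/2 (u')² dx = ∫_0^7/2 (81*x^4/4 - 189*x^3 + 4851*x^2/8 - 3087*x/4 + 21609/64) dx. Term by term:
    ∫_0^7/2 81*x^4/4 dx = 1361367/640;  ∫_0^7/2 -189*x^3 dx = -453789/64;  ∫_0^7/2 4851*x^2/8 dx = 554631/64;
    ∫_0^7/2 -3087*x/4 dx = -151263/32;  ∫_0^7/2 21609/64 dx = 151263/128.
  Sum: 1361367/640 − 453789/64 + 554631/64 − 151263/32 + 151263/128 = 50421/320.
∫_0^7/2 u² dx = 352947/2560, so ||u||_L² = 343*sqrt(30)/160.
∫_0^7/2 (u')² dx = 50421/320, so ||u'||_L² = 49*sqrt(105)/40.
Ratio ||u||_L² / ||u'||_L² = sqrt(14)/4.
Sharp Poincaré constant on H^1_0(0, 7/2) is C_P = L/π = 7/(2*π), achieved by sin(2*π/7·x).
A polynomial bump cannot attain the sharp Poincaré constant (only the first sine eigenfunction does), so the ratio is strictly less than C_P, consistent with ||u||_L² ≤ C_P ||u'||_L².


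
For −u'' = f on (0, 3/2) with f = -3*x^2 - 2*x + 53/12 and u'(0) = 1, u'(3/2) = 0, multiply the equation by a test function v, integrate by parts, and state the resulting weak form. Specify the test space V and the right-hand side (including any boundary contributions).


V = H^1(0, 3/2) (v unrestricted at boundary; u is determined up to an additive constant); weak form: ∫_0^3/2 u'v' dx = ∫_0^3/2 (-3*x^2 - 2*x + 53/12) v dx − v(0) for all v ∈ V.

Multiply both sides by a test function v and integrate from 0 to 3/2:
  ∫_0^3/2 −u''(x) v(x) dx = ∫_0^3/2 f(x) v(x) dx.
Integrate the LHS by parts once:
  ∫_0^3/2 −u'' v dx = −[u'(x) v(x)]_0^3/2 + ∫_0^3/2 u'(x) v'(x) dx.
Thus ∫_0^3/2 u'(x) v'(x) dx = ∫_0^3/2 f(x) v(x) dx + [u'(x) v(x)]_0^3/2.
Choose V so that boundary terms are either known or forced to vanish.
u has inhomogeneous Neumann u'(0) = 1, u'(3/2) = 0. [u' v]_0^3/2 = (0)·v(3/2) − (1)·v(0) = − v(0). Take V = H^1(0, 3/2); boundary term becomes part of RHS.
Weak formulation: find u (satisfying any essential BC) such that ∫_0^3/2 u'(x) v'(x) dx = ∫_0^3/2 f v dx − v(0) for all v ∈ V (Neumann data are natural BCs: they enter the RHS as boundary terms).
Substituting f(x) = -3*x^2 - 2*x + 53/12, the right-hand side is ∫_0^3/2 (-3*x^2 - 2*x + 53/12) v dx − v(0).
Compatibility check (pure Neumann): taking v ≡ 1 ∈ V gives 0 = ∫_0^3/2 f dx + (0) − (1), i.e. ∫_0^3/2 f dx must equal u'(0) − u'(3/2) = 1. Indeed ∫_0^3/2 (-3*x^2 - 2*x + 53/12) dx = 1, so the data are compatible. The solution is then unique only up to an additive constant (fix it e.g. by requiring ∫_0^3/2 u dx = 0).


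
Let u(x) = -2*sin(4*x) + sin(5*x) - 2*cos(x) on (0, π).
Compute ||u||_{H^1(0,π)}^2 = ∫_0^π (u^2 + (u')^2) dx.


||u||_{H^1(0,π)}^2 = 128/15 + 51*π

u'(x) = 2*sin(x) - 8*cos(4*x) + 5*cos(5*x).
Expand u² and (u')² and integrate term by term on (0, π), using: for integers n ≥ 1, ∫_0^π sin²(nx) dx = ∫_0^π cos²(nx) dx = π/2; for n ≠ n', ∫_0^π sin(nx)sin(n'x) dx = ∫_0^π cos(nx)cos(n'x) dx = 0; and by product-to-sum, ∫_0^π sin(nx)cos(n'x) dx = ½∫_0^π [sin((n+n')x) + sin((n−n')x)] dx, which is 0 when n+n' is even and 2n/(n²−n'²) when n+n' is odd (it need not vanish on (0, π)).
  u² squared terms: (-2)²·∫cos(x)² dx = 4·π/2 = 2*π;  (-2)²·∫sin(4x)² dx = 4·π/2 = 2*π;  (1)²·∫sin(5x)² dx = 1·π/2 = π/2.
  u² cross terms: 2·(-2)·(-2)·∫cos(x)·sin(4x) dx = 8·(8/15) = 64/15;  2·(-2)·(1)·∫cos(x)·sin(5x) dx = -4·(0) = 0;  2·(-2)·(1)·∫sin(4x)·sin(5x) dx = -4·(0) = 0.
  So ∫_0^π u² dx = 2*π + 2*π + π/2 + 64/15 + 0 + 0 = 64/15 + 9*π/2.
  (u')² squared terms: (-8)²·∫cos(4x)² dx = 64·π/2 = 32*π;  (2)²·∫sin(x)² dx = 4·π/2 = 2*π;  (5)²·∫cos(5x)² dx = 25·π/2 = 25*π/2.
  (u')² cross terms: 2·(-8)·(2)·∫cos(4x)·sin(x) dx = -32·(-2/15) = 64/15;  2·(-8)·(5)·∫cos(4x)·cos(5x) dx = -80·(0) = 0;  2·(2)·(5)·∫sin(x)·cos(5x) dx = 20·(0) = 0.
  So ∫_0^π (u')² dx = 32*π + 2*π + 25*π/2 + 64/15 + 0 + 0 = 64/15 + 93*π/2.
||u||_{H^1}^2 = (64/15 + 9*π/2) + (64/15 + 93*π/2) = 128/15 + 51*π.


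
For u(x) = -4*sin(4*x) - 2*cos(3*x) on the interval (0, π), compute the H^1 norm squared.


||u||_{H^1(0,π)}^2 = 1280/7 + 156*π

u'(x) = 6*sin(3*x) - 16*cos(4*x).
Expand u² and (u')² and integrate term by term on (0, π), using: for integers n ≥ 1, ∫_0^π sin²(nx) dx = ∫_0^π cos²(nx) dx = π/2; for n ≠ n', ∫_0^π sin(nx)sin(n'x) dx = ∫_0^π cos(nx)cos(n'x) dx = 0; and by product-to-sum, ∫_0^π sin(nx)cos(n'x) dx = ½∫_0^π [sin((n+n')x) + sin((n−n')x)] dx, which is 0 when n+n' is even and 2n/(n²−n'²) when n+n' is odd (it need not vanish on (0, π)).
  u² squared terms: (-4)²·∫sin(4x)² dx = 16·π/2 = 8*π;  (-2)²·∫cos(3x)² dx = 4·π/2 = 2*π.
  u² cross terms: 2·(-4)·(-2)·∫sin(4x)·cos(3x) dx = 16·(8/7) = 128/7.
  So ∫_0^π u² dx = 8*π + 2*π + 128/7 = 128/7 + 10*π.
  (u')² squared terms: (-16)²·∫cos(4x)² dx = 256·π/2 = 128*π;  (6)²·∫sin(3x)² dx = 36·π/2 = 18*π.
  (u')² cross terms: 2·(-16)·(6)·∫cos(4x)·sin(3x) dx = -192·(-6/7) = 1152/7.
  So ∫_0^π (u')² dx = 128*π + 18*π + 1152/7 = 1152/7 + 146*π.
||u||_{H^1}^2 = (128/7 + 10*π) + (1152/7 + 146*π) = 1280/7 + 156*π.


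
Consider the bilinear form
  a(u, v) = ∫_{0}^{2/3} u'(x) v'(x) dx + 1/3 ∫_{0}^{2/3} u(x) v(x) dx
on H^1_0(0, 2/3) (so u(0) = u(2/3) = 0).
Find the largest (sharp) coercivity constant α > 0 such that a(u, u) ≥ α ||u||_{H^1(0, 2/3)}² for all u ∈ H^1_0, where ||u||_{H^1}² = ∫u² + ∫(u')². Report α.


α = (4 + 27*π^2)/(3*(4 + 9*π^2))

Coercivity of a(·,·) on H^1_0(0, 2/3) means a(u, u) ≥ α ||u||_{H^1}² for every u ∈ H^1_0.
The interval has length L = 2/3, and Poincaré/coercivity depend only on L. Here a(u, u) = ∫(u')² + (1/3)·∫u².
Here 0 < c = 1/3 < 1. The condition a(u,u) ≥ α||u||_{H^1}² reads (1−α)∫(u')² ≥ (α−c)∫u². Any admissible α is ≤ 1 (rapidly oscillating u have ∫u²/∫(u')² → 0), and α = 1 would force 0 ≥ (1−c)∫u², impossible since c < 1; so 1−α > 0. By the sharp Poincaré inequality on H^1_0 of an interval of length L, ∫(u')² ≥ (π/L)²∫u² with equality for the first sine mode sin(π(x−x₀)/L) (x₀ the left endpoint), so the inequality holds for all u iff (1−α)(π/L)² ≥ α − c, i.e. α ≤ ((π/L)² + c)/((π/L)² + 1) = (1 + c(L/π)²)/(1 + (L/π)²). With (π/L)² = 9*π^2/4 and c = 1/3, the largest admissible constant is α = ((π/L)² + c)/((π/L)² + 1).
Simplifying, α = (4 + 27*π^2)/(3*(4 + 9*π^2)).


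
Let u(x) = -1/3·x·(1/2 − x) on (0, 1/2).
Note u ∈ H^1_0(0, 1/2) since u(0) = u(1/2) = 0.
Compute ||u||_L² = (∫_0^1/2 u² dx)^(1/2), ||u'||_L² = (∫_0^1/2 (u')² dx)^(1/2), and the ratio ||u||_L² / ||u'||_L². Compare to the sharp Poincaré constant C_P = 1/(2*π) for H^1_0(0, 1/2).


||u||_L² / ||u'||_L² = sqrt(10)/20 < C_P = 1/(2*π).

u(x) = -1/3·x·(1/2 − x), so u'(x) = 2*x/3 - 1/6.
u(x) = -1/3·x·(1/2 − x) vanishes at x = 0 and x = 1/2, so u ∈ H^1_0(0, 1/2). Differentiate via the product rule and integrate the resulting polynomials term by term.
  ∫_0^1/2 u² dx = ∫_0^1/2 (x^4/9 - x^3/9 + x^2/36) dx. Term by term:
    ∫_0^1/2 x^4/9 dx = 1/1440;  ∫_0^1/2 -x^3/9 dx = -1/576;  ∫_0^1/2 x^2/36 dx = 1/864.
  Sum: 1/1440 − 1/576 + 1/864 = 1/8640.
  ∫_0^1/2 (u')² dx = ∫_0^1/2 (4*x^2/9 - 2*x/9 + 1/36) dx. Term by term:
    ∫_0^1/2 4*x^2/9 dx = 1/54;  ∫_0^1/2 -2*x/9 dx = -1/36;  ∫_0^1/2 1/36 dx = 1/72.
  Sum: 1/54 − 1/36 + 1/72 = 1/216.
∫_0^1/2 u² dx = 1/8640, so ||u||_L² = sqrt(15)/360.
∫_0^1/2 (u')² dx = 1/216, so ||u'||_L² = sqrt(6)/36.
Ratio ||u||_L² / ||u'||_L² = sqrt(10)/20.
Sharp Poincaré constant on H^1_0(0, 1/2) is C_P = L/π = 1/(2*π), achieved by sin(2*π·x).
A polynomial bump cannot attain the sharp Poincaré constant (only the first sine eigenfunction does), so the ratio is strictly less than C_P, consistent with ||u||_L² ≤ C_P ||u'||_L².


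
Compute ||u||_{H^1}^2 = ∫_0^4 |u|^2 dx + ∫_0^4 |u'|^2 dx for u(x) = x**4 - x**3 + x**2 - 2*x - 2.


||u||_{H^1}^2 = 12801632/315

The H^1 norm (squared) on an interval (0, L) is
  ||u||_{H^1}^2 = ∫_0^L u(x)^2 dx + ∫_0^L u'(x)^2 dx.
Compute u'(x) = 4*x**3 - 3*x**2 + 2*x - 2.
Then u(x)^2 = x**8 - 2*x**7 + 3*x**6 - 6*x**5 + x**4 + 8*x + 4 and u'(x)^2 = 16*x**6 - 24*x**5 + 25*x**4 - 28*x**3 + 16*x**2 - 8*x + 4.
Integrate each monomial from 0 to 4 using ∫_0^4 c·x^n dx = c·4^(n+1)/(n+1):
  ∫_0^4 u(x)^2 dx = ∫_0^4 (x^8 - 2*x^7 + 3*x^6 - 6*x^5 + x^4 + 8*x + 4) dx. Term by term:
    ∫_0^4 x^8 dx = 262144/9;  ∫_0^4 -2*x^7 dx = -16384;  ∫_0^4 3*x^6 dx = 49152/7;
    ∫_0^4 -6*x^5 dx = -4096;  ∫_0^4 x^4 dx = 1024/5;  ∫_0^4 8*x dx = 64;
    ∫_0^4 4 dx = 16.
  Sum: 262144/9 − 16384 + 49152/7 − 4096 + 1024/5 + 64 + 16 = 5025392/315.
  ∫_0^4 u'(x)^2 dx = ∫_0^4 (16*x^6 - 24*x^5 + 25*x^4 - 28*x^3 + 16*x^2 - 8*x + 4) dx. Term by term:
    ∫_0^4 16*x^6 dx = 262144/7;  ∫_0^4 -24*x^5 dx = -16384;  ∫_0^4 25*x^4 dx = 5120;
    ∫_0^4 -28*x^3 dx = -1792;  ∫_0^4 16*x^2 dx = 1024/3;  ∫_0^4 -8*x dx = -64;
    ∫_0^4 4 dx = 16.
  Sum: 262144/7 − 16384 + 5120 − 1792 + 1024/3 − 64 + 16 = 518416/21.
Adding: ||u||_{H^1}^2 = 5025392/315 + 518416/21 = 12801632/315.


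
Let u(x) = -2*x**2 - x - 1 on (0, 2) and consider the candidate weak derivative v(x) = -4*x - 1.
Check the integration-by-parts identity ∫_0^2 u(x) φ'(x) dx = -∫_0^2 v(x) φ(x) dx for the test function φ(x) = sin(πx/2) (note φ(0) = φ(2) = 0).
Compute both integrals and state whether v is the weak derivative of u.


LHS = 20/π, RHS = 20/π. Yes, v = u' weakly.

u(x) = -2*x**2 - x - 1, classical derivative u'(x) = -4*x - 1.
φ(x) = sin(πx/2), so φ'(x) = π*cos(π*x/2)/2.
Note φ(0) = φ(2) = 0, so the boundary term u·φ vanishes.
LHS = ∫_0^2 u(x) φ'(x) dx = ∫_0^2 (-π*x^2*cos(π*x/2) - π*x*cos(π*x/2)/2 - π*cos(π*x/2)/2) dx. Term by term:
  ∫_0^2 -π*cos(π*x/2)/2 dx = 0;  ∫_0^2 -π*x^2*cos(π*x/2) dx = 16/π;  ∫_0^2 -π*x*cos(π*x/2)/2 dx = 4/π.
Sum: 0 + 16/π + 4/π = 20/π.
So LHS = 20/π.
∫_0^2 v(x) φ(x) dx = ∫_0^2 (-4*x*sin(π*x/2) - sin(π*x/2)) dx. Term by term:
  ∫_0^2 -sin(π*x/2) dx = -4/π;  ∫_0^2 -4*x*sin(π*x/2) dx = -16/π.
Sum: -4/π − 16/π = -20/π.
So RHS = -∫_0^2 v(x) φ(x) dx = 20/π.
LHS = RHS, so the identity holds for this test φ.
Moreover u is smooth here and v(x) = u'(x) = -4*x - 1 pointwise, so the identity holds for every test function. Hence v is the weak derivative of u.


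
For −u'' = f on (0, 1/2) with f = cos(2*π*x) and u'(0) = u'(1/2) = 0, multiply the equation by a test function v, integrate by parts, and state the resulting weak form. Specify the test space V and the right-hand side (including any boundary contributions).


V = H^1(0, 1/2) (no boundary constraint on v; u is determined up to an additive constant); weak form: ∫_0^1/2 u'v' dx = ∫_0^1/2 (cos(2*π*x)) v dx for all v ∈ V.

Multiply both sides by a test function v and integrate from 0 to 1/2:
  ∫_0^1/2 −u''(x) v(x) dx = ∫_0^1/2 f(x) v(x) dx.
Integrate the LHS by parts once:
  ∫_0^1/2 −u'' v dx = −[u'(x) v(x)]_0^1/2 + ∫_0^1/2 u'(x) v'(x) dx.
Thus ∫_0^1/2 u'(x) v'(x) dx = ∫_0^1/2 f(x) v(x) dx + [u'(x) v(x)]_0^1/2.
Choose V so that boundary terms are either known or forced to vanish.
u has homogeneous Neumann: u'(0) = u'(1/2) = 0. So [u' v]_0^1/2 = 0·v(1/2) − 0·v(0) = 0 for any v; take V = H^1(0, 1/2).
Weak formulation: find u (satisfying any essential BC) such that ∫_0^1/2 u'(x) v'(x) dx = ∫_0^1/2 f v dx for all v ∈ V (homogeneous Neumann, so boundary terms vanish).
Substituting f(x) = cos(2*π*x), the right-hand side is ∫_0^1/2 (cos(2*π*x)) v dx.
Compatibility check (pure Neumann): taking v ≡ 1 ∈ V gives 0 = ∫_0^1/2 f dx + (0) − (0), i.e. ∫_0^1/2 f dx must equal u'(0) − u'(1/2) = 0. Indeed ∫_0^1/2 (cos(2*π*x)) dx = 0, so the data are compatible. The solution is then unique only up to an additive constant (fix it e.g. by requiring ∫_0^1/2 u dx = 0).


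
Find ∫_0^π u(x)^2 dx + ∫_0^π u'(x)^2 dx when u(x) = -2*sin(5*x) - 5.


||u||_{H^1(0,π)}^2 = 8 + 77*π

u'(x) = -10*cos(5*x).
Expand u² and (u')² and integrate term by term on (0, π), using: for integers n ≥ 1, ∫_0^π sin²(nx) dx = ∫_0^π cos²(nx) dx = π/2; for n ≠ n', ∫_0^π sin(nx)sin(n'x) dx = ∫_0^π cos(nx)cos(n'x) dx = 0; and by product-to-sum, ∫_0^π sin(nx)cos(n'x) dx = ½∫_0^π [sin((n+n')x) + sin((n−n')x)] dx, which is 0 when n+n' is even and 2n/(n²−n'²) when n+n' is odd (it need not vanish on (0, π)). For the constant mode: ∫_0^π 1 dx = π, ∫_0^π cos(nx) dx = 0, ∫_0^π sin(nx) dx = (1−(−1)^n)/n.
  u² squared terms: (-5)²·∫1 dx = 25·π = 25*π;  (-2)²·∫sin(5x)² dx = 4·π/2 = 2*π.
  u² cross terms: 2·(-5)·(-2)·∫1·sin(5x) dx = 20·(2/5) = 8.
  So ∫_0^π u² dx = 25*π + 2*π + 8 = 8 + 27*π.
  (u')² squared terms: (-10)²·∫cos(5x)² dx = 100·π/2 = 50*π.
  So ∫_0^π (u')² dx = 50*π.
||u||_{H^1}^2 = (8 + 27*π) + (50*π) = 8 + 77*π.


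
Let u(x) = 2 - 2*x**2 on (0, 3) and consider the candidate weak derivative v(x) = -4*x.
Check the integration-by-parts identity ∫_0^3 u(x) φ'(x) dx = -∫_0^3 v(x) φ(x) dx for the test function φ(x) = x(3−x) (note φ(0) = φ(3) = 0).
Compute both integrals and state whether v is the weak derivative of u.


LHS = 27, RHS = 27. Yes, v = u' weakly.

u(x) = 2 - 2*x**2, classical derivative u'(x) = -4*x.
φ(x) = x(3−x), so φ'(x) = 3 - 2*x.
Note φ(0) = φ(3) = 0, so the boundary term u·φ vanishes.
LHS = ∫_0^3 u(x) φ'(x) dx = ∫_0^3 (4*x^3 - 6*x^2 - 4*x + 6) dx. Term by term:
  ∫_0^3 4*x^3 dx = 81;  ∫_0^3 -6*x^2 dx = -54;  ∫_0^3 -4*x dx = -18;
  ∫_0^3 6 dx = 18.
Sum: 81 − 54 − 18 + 18 = 27.
So LHS = 27.
∫_0^3 v(x) φ(x) dx = ∫_0^3 (4*x^3 - 12*x^2) dx. Term by term:
  ∫_0^3 4*x^3 dx = 81;  ∫_0^3 -12*x^2 dx = -108.
Sum: 81 − 108 = -27.
So RHS = -∫_0^3 v(x) φ(x) dx = 27.
LHS = RHS, so the identity holds for this test φ.
Moreover u is smooth here and v(x) = u'(x) = -4*x pointwise, so the identity holds for every test function. Hence v is the weak derivative of u.


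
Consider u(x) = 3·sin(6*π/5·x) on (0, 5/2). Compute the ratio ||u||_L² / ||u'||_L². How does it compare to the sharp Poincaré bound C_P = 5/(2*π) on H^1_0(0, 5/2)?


||u||_L² / ||u'||_L² = 5/(6*π) < C_P = 5/(2*π).

u(x) = 3·sin(6*π/5·x), so u'(x) = 18*π*cos(6*π*x/5)/5.
Writing u(x) = A·sin(kπx/L) with A = 3 and k = 3, use ∫_0^L sin²(kπx/L) dx = L/2 and ∫_0^L cos²(kπx/L) dx = L/2.
u² = 9·sin²(6*π/5·x) and (u')² = 324*π^2/25·cos²(6*π/5·x), and each of sin², cos² integrates to L/2 = 5/4 over (0, 5/2).
∫_0^5/2 u² dx = 45/4, so ||u||_L² = 3*sqrt(5)/2.
∫_0^5/2 (u')² dx = 81*π^2/5, so ||u'||_L² = 9*sqrt(5)*π/5.
Ratio ||u||_L² / ||u'||_L² = 5/(6*π).
Sharp Poincaré constant on H^1_0(0, 5/2) is C_P = L/π = 5/(2*π), achieved by sin(2*π/5·x).
This is the k = 3 harmonic; the ratio L/(kπ) is strictly less than C_P = L/π, consistent with the sharp inequality ||u||_L² ≤ C_P ||u'||_L².


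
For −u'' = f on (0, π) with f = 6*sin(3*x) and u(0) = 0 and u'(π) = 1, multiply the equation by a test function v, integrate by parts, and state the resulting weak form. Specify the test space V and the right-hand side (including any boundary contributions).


V = {v ∈ H^1(0, π) : v(0) = 0} (test functions vanish at x = 0 where u is specified); weak form: ∫_0^π u'v' dx = ∫_0^π (6*sin(3*x)) v dx + v(π) for all v ∈ V.

Multiply both sides by a test function v and integrate from 0 to π:
  ∫_0^π −u''(x) v(x) dx = ∫_0^π f(x) v(x) dx.
Integrate the LHS by parts once:
  ∫_0^π −u'' v dx = −[u'(x) v(x)]_0^π + ∫_0^π u'(x) v'(x) dx.
Thus ∫_0^π u'(x) v'(x) dx = ∫_0^π f(x) v(x) dx + [u'(x) v(x)]_0^π.
Choose V so that boundary terms are either known or forced to vanish.
Mixed BC: u(0) = 0 (Dirichlet) and u'(π) = 1 (Neumann). Define V = {v ∈ H^1(0, π) : v(0) = 0}. Then [u' v]_0^π = u'(π)·v(π) − u'(0)·0 = v(π).
Weak formulation: find u (satisfying any essential BC) such that ∫_0^π u'(x) v'(x) dx = ∫_0^π f v dx + v(π) for all v ∈ V (Dirichlet at 0 absorbed into V; Neumann datum at x = π contributes the boundary term).
Substituting f(x) = 6*sin(3*x), the right-hand side is ∫_0^π (6*sin(3*x)) v dx + v(π).


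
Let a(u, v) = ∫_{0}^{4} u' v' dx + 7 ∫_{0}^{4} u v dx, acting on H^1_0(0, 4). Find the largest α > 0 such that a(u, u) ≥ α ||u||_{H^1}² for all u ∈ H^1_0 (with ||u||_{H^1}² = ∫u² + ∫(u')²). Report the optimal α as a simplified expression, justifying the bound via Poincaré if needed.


α = 1

Coercivity of a(·,·) on H^1_0(0, 4) means a(u, u) ≥ α ||u||_{H^1}² for every u ∈ H^1_0.
The interval has length L = 4, and Poincaré/coercivity depend only on L. Here a(u, u) = ∫(u')² + (7)·∫u².
Here c = 7 ≥ 1, so a(u,u) = ∫(u')² + c∫u² ≥ ∫(u')² + ∫u² = ||u||_{H^1}², i.e. α = 1 works. No larger α is possible: a(u,u) ≥ α||u||_{H^1}² means (1−α)∫(u')² ≥ (α−c)∫u², and for the modes u_n = sin(nπ(x−x₀)/L) (x₀ the left endpoint) one has ∫u_n²/∫(u_n')² = (L/(nπ))² → 0, so a(u_n,u_n)/||u_n||_{H^1}² → 1. Hence the optimal constant is α = 1.
Therefore α = 1.


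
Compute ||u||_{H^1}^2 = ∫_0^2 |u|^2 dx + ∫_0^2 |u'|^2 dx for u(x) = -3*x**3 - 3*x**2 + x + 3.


||u||_{H^1}^2 = 130288/105

The H^1 norm (squared) on an interval (0, L) is
  ||u||_{H^1}^2 = ∫_0^L u(x)^2 dx + ∫_0^L u'(x)^2 dx.
Compute u'(x) = -9*x**2 - 6*x + 1.
Then u(x)^2 = 9*x**6 + 18*x**5 + 3*x**4 - 24*x**3 - 17*x**2 + 6*x + 9 and u'(x)^2 = 81*x**4 + 108*x**3 + 18*x**2 - 12*x + 1.
Integrate each monomial from 0 to 2 using ∫_0^2 c·x^n dx = c·2^(n+1)/(n+1):
  ∫_0^2 u(x)^2 dx = ∫_0^2 (9*x^6 + 18*x^5 + 3*x^4 - 24*x^3 - 17*x^2 + 6*x + 9) dx. Term by term:
    ∫_0^2 9*x^6 dx = 1152/7;  ∫_0^2 18*x^5 dx = 192;  ∫_0^2 3*x^4 dx = 96/5;
    ∫_0^2 -24*x^3 dx = -96;  ∫_0^2 -17*x^2 dx = -136/3;  ∫_0^2 6*x dx = 12;
    ∫_0^2 9 dx = 18.
  Sum: 1152/7 + 192 + 96/5 − 96 − 136/3 + 12 + 18 = 27766/105.
  ∫_0^2 u'(x)^2 dx = ∫_0^2 (81*x^4 + 108*x^3 + 18*x^2 - 12*x + 1) dx. Term by term:
    ∫_0^2 81*x^4 dx = 2592/5;  ∫_0^2 108*x^3 dx = 432;  ∫_0^2 18*x^2 dx = 48;
    ∫_0^2 -12*x dx = -24;  ∫_0^2 1 dx = 2.
  Sum: 2592/5 + 432 + 48 − 24 + 2 = 4882/5.
Adding: ||u||_{H^1}^2 = 27766/105 + 4882/5 = 130288/105.


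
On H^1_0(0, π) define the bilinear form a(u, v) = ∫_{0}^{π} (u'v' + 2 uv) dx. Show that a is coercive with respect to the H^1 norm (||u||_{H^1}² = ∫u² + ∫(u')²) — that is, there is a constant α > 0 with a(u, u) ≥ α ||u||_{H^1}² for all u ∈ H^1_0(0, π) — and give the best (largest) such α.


α = 1

Coercivity of a(·,·) on H^1_0(0, π) means a(u, u) ≥ α ||u||_{H^1}² for every u ∈ H^1_0.
The interval has length L = π, and Poincaré/coercivity depend only on L. Here a(u, u) = ∫(u')² + (2)·∫u².
Here c = 2 ≥ 1, so a(u,u) = ∫(u')² + c∫u² ≥ ∫(u')² + ∫u² = ||u||_{H^1}², i.e. α = 1 works. No larger α is possible: a(u,u) ≥ α||u||_{H^1}² means (1−α)∫(u')² ≥ (α−c)∫u², and for the modes u_n = sin(nπ(x−x₀)/L) (x₀ the left endpoint) one has ∫u_n²/∫(u_n')² = (L/(nπ))² → 0, so a(u_n,u_n)/||u_n||_{H^1}² → 1. Hence the optimal constant is α = 1.
Therefore α = 1.


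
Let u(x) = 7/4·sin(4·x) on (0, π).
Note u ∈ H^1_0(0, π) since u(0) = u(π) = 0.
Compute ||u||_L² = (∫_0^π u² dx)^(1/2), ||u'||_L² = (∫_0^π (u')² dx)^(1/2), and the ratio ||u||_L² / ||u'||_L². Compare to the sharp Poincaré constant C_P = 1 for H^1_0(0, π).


||u||_L² / ||u'||_L² = 1/4 < C_P = 1.

u(x) = 7/4·sin(4·x), so u'(x) = 7*cos(4*x).
Writing u(x) = A·sin(kπx/L) with A = 7/4 and k = 4, use ∫_0^L sin²(kπx/L) dx = L/2 and ∫_0^L cos²(kπx/L) dx = L/2.
u² = 49/16·sin²(4·x) and (u')² = 49·cos²(4·x), and each of sin², cos² integrates to L/2 = π/2 over (0, π).
∫_0^π u² dx = 49*π/32, so ||u||_L² = 7*sqrt(2)*sqrt(π)/8.
∫_0^π (u')² dx = 49*π/2, so ||u'||_L² = 7*sqrt(2)*sqrt(π)/2.
Ratio ||u||_L² / ||u'||_L² = 1/4.
Sharp Poincaré constant on H^1_0(0, π) is C_P = L/π = 1, achieved by sin(x).
This is the k = 4 harmonic; the ratio L/(kπ) is strictly less than C_P = L/π, consistent with the sharp inequality ||u||_L² ≤ C_P ||u'||_L².


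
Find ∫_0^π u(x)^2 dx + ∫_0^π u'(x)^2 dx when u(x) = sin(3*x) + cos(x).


||u||_{H^1(0,π)}^2 = 6*π

u'(x) = -sin(x) + 3*cos(3*x).
Expand u² and (u')² and integrate term by term on (0, π), using: for integers n ≥ 1, ∫_0^π sin²(nx) dx = ∫_0^π cos²(nx) dx = π/2; for n ≠ n', ∫_0^π sin(nx)sin(n'x) dx = ∫_0^π cos(nx)cos(n'x) dx = 0; and by product-to-sum, ∫_0^π sin(nx)cos(n'x) dx = ½∫_0^π [sin((n+n')x) + sin((n−n')x)] dx, which is 0 when n+n' is even and 2n/(n²−n'²) when n+n' is odd (it need not vanish on (0, π)).
  u² squared terms: (1)²·∫cos(x)² dx = 1·π/2 = π/2;  (1)²·∫sin(3x)² dx = 1·π/2 = π/2.
  u² cross terms: 2·(1)·(1)·∫cos(x)·sin(3x) dx = 2·(0) = 0.
  So ∫_0^π u² dx = π/2 + π/2 + 0 = π.
  (u')² squared terms: (-1)²·∫sin(x)² dx = 1·π/2 = π/2;  (3)²·∫cos(3x)² dx = 9·π/2 = 9*π/2.
  (u')² cross terms: 2·(-1)·(3)·∫sin(x)·cos(3x) dx = -6·(0) = 0.
  So ∫_0^π (u')² dx = π/2 + 9*π/2 + 0 = 5*π.
||u||_{H^1}^2 = (π) + (5*π) = 6*π.
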